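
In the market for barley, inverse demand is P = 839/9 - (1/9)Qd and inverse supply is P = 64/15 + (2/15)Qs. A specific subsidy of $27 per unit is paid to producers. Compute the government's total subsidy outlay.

Pre-subsidy: 839/9 - (1/9)Q = 64/15 + (2/15)Q gives Q* = 4003/11 and P* = 1742/33.
With the subsidy, sellers receive Ps = Pb + 27 for each unit, where Pb is the price buyers pay.
On the curves, Pb = 839/9 - (1/9)Q and Ps = 64/15 + (2/15)Q; the wedge Ps − Pb = 27 gives 64/15 + (2/15)Q − (839/9 - (1/9)Q) = 27, so Q' = 5218/11.
Then Pb = 839/9 − (1/9)·(5218/11) = 1337/33 and Ps = 64/15 + (2/15)·(5218/11) = 2228/33.
Government outlay = subsidy × quantity = 27 × 5218/11 = 140886/11.

Government cost = 140886/11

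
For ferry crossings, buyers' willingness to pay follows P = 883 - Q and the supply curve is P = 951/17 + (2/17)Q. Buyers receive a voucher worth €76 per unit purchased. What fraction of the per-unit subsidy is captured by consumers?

Consumer share = 17/19

Pre-subsidy: 883 - Q = 951/17 + (2/17)Q gives Q* = 740 and P* = 143.
With the rebate, buyers effectively pay Pb = Ps − 76, where Ps is the price sellers receive.
On the curves, Pb = 883 - Q and Ps = 951/17 + (2/17)Q; the wedge Ps − Pb = 76 gives 951/17 + (2/17)Q − (883 - Q) = 76, so Q' = 808.
Then Pb = 883 − 1·808 = 75 and Ps = 951/17 + (2/17)·808 = 151.
Buyers' price falls by P* − Pb = 143 − 75 = 68; sellers' price rises by Ps − P* = 151 − 143 = 8.
So consumers capture 68/76 = 17/19 of each unit of subsidy.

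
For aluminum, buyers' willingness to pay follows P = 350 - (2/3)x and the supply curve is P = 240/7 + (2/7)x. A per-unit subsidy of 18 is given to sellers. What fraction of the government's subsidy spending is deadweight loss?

DWL / government spending = 63/2336

Pre-subsidy: 350 - (2/3)x = 240/7 + (2/7)x gives x* = 331.5 and P* = 129.
With the subsidy, sellers receive Ps = Pb + 18 for each unit, where Pb is the price buyers pay.
On the curves, Pb = 350 - (2/3)x and Ps = 240/7 + (2/7)x; the wedge Ps − Pb = 18 gives 240/7 + (2/7)x − (350 - (2/3)x) = 18, so x' = 350.4.
Then Pb = 350 − (2/3)·350.4 = 116.4 and Ps = 240/7 + (2/7)·350.4 = 134.4.
ΔCS = ½(331.5 + 350.4)(129 − 116.4) = 4295.97; ΔPS = ½(331.5 + 350.4)(134.4 − 129) = 1841.13.
Government spending = 18 × 350.4 = 6307.2.
DWL = ½ × 18 × (350.4 − 331.5) = 170.1; fraction = 170.1 / 6307.2 = 63/2336.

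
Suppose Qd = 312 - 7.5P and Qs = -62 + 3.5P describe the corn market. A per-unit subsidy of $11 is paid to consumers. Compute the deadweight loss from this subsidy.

Pre-subsidy: 312 - 7.5P = -62 + 3.5P gives P* = 34, Q* = 57.
With the rebate, buyers effectively pay Pb = Ps − 11, where Ps is the price sellers receive.
Demand in terms of Ps becomes Qd = 312 − 7.5(Ps − 11) = 394.5 - 7.5Ps. Setting this equal to supply: 394.5 - 7.5Ps = -62 + 3.5Ps, so Ps = 41.5.
Buyers pay Pb = 41.5 − 11 = 30.5; Q' = -62 + 3.5·41.5 = 83.25.
The subsidy expands output by 83.25 − 57 = 26.25 past the efficient level; on those units the gap between marginal cost and willingness to pay runs from 0 up to 11.
DWL = ½ × 11 × 26.25 = 144.375.

Deadweight loss = $144.375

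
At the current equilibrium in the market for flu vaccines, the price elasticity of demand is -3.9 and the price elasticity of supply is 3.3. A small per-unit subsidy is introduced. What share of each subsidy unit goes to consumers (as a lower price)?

For a small subsidy around the equilibrium, the benefit split depends on the relative slopes, which at a point are proportional to the elasticities.
Buyer share = εs/(εs + |εd|) = 3.3/(3.3 + 3.9) = 11/24; seller share = |εd|/(εs + |εd|) = 13/24.

Consumer share = 11/24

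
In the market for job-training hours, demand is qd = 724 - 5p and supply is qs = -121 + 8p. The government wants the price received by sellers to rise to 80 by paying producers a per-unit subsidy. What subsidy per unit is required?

At a seller price of 80, quantity supplied is -121 + 8·80 = 519.
Buyers absorb 519 only when they pay pb with 724 − 5·pb = 519, i.e. pb = 41.
s = ps − pb = 80 − 41 = 39.

Required subsidy s = 39 per unit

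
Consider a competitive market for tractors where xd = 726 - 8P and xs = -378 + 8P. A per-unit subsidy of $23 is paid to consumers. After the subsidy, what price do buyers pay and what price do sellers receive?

Pre-subsidy: 726 - 8P = -378 + 8P gives P* = 69, x* = 174.
With the rebate, buyers effectively pay Pb = Ps − 23, where Ps is the price sellers receive.
Demand in terms of Ps becomes xd = 726 − 8(Ps − 23) = 910 - 8Ps. Setting this equal to supply: 910 - 8Ps = -378 + 8Ps, so Ps = 80.5.
Buyers pay Pb = 80.5 − 23 = 57.5; x' = -378 + 8·80.5 = 266.

Buyers pay $57.5; sellers receive $80.5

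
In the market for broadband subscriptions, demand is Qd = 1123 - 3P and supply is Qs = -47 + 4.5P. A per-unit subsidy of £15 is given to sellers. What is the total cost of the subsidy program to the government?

Government cost = £10230

Pre-subsidy: 1123 - 3P = -47 + 4.5P gives P* = 156, Q* = 655.
With the subsidy, sellers receive Ps = Pb + 15 for each unit, where Pb is the price buyers pay.
Supply in terms of Pb becomes Qs = -47 + 4.5(Pb + 15) = 20.5 + 4.5Pb. Setting this equal to demand: 1123 - 3Pb = 20.5 + 4.5Pb, so Pb = 147.
Sellers receive Ps = 147 + 15 = 162; Q' = 1123 − 3·147 = 682.
Government outlay = subsidy × quantity = 15 × 682 = 10230.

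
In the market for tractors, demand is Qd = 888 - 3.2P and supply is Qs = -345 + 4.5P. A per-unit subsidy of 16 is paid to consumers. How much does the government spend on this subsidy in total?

Government cost = 499584/77

Pre-subsidy: 888 - 3.2P = -345 + 4.5P gives P* = 12330/77, Q* = 28920/77.
With the rebate, buyers effectively pay Pb = Ps − 16, where Ps is the price sellers receive.
Demand in terms of Ps becomes Qd = 888 − 3.2(Ps − 16) = 939.2 - 3.2Ps. Setting this equal to supply: 939.2 - 3.2Ps = -345 + 4.5Ps, so Ps = 12842/77.
Buyers pay Pb = 12842/77 − 16 = 11610/77; Q' = -345 + 4.5·(12842/77) = 31224/77.
Government outlay = subsidy × quantity = 16 × 31224/77 = 499584/77.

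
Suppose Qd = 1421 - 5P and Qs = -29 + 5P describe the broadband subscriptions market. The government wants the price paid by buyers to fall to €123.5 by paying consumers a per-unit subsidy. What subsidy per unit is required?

Required subsidy s = €43 per unit

At a buyer price of 123.5, quantity demanded is 1421 − 5·123.5 = 803.5.
Sellers supply 803.5 only when they receive Ps with -29 + 5·Ps = 803.5, i.e. Ps = 166.5.
s = Ps − Pb = 166.5 − 123.5 = 43.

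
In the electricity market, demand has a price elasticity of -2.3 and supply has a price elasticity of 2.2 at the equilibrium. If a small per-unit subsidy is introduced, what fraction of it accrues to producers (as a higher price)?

For a small subsidy around the equilibrium, the benefit split depends on the relative slopes, which at a point are proportional to the elasticities.
Buyer share = εs/(εs + |εd|) = 2.2/(2.2 + 2.3) = 22/45; seller share = |εd|/(εs + |εd|) = 23/45.
So producers capture 23/45 of the subsidy.

Producer share = 23/45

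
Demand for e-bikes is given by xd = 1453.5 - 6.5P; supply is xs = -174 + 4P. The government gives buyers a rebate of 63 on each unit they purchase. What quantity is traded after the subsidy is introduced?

Pre-subsidy: 1453.5 - 6.5P = -174 + 4P gives P* = 155, x* = 446.
With the rebate, buyers effectively pay Pb = Ps − 63, where Ps is the price sellers receive.
Demand in terms of Ps becomes xd = 1453.5 − 6.5(Ps − 63) = 1863 - 6.5Ps. Setting this equal to supply: 1863 - 6.5Ps = -174 + 4Ps, so Ps = 194.
Buyers pay Pb = 194 − 63 = 131; x' = -174 + 4·194 = 602.

x' = 602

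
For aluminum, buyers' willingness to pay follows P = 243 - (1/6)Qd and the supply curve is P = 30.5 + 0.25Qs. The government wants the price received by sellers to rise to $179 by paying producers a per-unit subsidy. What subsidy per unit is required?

At a seller price of 179, quantity supplied is -122 + 4·179 = 594.
Buyers absorb 594 only when they pay Pb = 243 − (1/6)·594 = 144.
s = Ps − Pb = 179 − 144 = 35.

Required subsidy s = $35 per unit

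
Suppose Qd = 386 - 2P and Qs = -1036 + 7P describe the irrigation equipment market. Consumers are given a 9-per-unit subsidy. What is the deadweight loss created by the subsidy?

Pre-subsidy: 386 - 2P = -1036 + 7P gives P* = 158, Q* = 70.
With the rebate, buyers effectively pay Pb = Ps − 9, where Ps is the price sellers receive.
Demand in terms of Ps becomes Qd = 386 − 2(Ps − 9) = 404 - 2Ps. Setting this equal to supply: 404 - 2Ps = -1036 + 7Ps, so Ps = 160.
Buyers pay Pb = 160 − 9 = 151; Q' = -1036 + 7·160 = 84.
The subsidy expands output by 84 − 70 = 14 past the efficient level; on those units the gap between marginal cost and willingness to pay runs from 0 up to 9.
DWL = ½ × 9 × 14 = 63.

Deadweight loss = 63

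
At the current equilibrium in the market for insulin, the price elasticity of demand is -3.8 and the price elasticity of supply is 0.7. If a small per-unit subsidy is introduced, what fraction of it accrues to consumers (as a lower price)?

For a small subsidy around the equilibrium, the benefit split depends on the relative slopes, which at a point are proportional to the elasticities.
Buyer share = εs/(εs + |εd|) = 0.7/(0.7 + 3.8) = 7/45; seller share = |εd|/(εs + |εd|) = 38/45.

Consumer share = 7/45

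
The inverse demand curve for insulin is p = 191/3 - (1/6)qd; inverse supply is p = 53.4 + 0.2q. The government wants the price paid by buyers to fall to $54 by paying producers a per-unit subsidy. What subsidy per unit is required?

Required subsidy s = $11 per unit

At a buyer price of 54, quantity demanded is 382 − 6·54 = 58.
Sellers supply 58 only when they receive ps = 53.4 + 0.2·58 = 65.
s = ps − pb = 65 − 54 = 11.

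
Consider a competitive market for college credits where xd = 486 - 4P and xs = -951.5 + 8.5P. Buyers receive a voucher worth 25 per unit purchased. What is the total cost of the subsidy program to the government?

Pre-subsidy: 486 - 4P = -951.5 + 8.5P gives P* = 115, x* = 26.
With the rebate, buyers effectively pay Pb = Ps − 25, where Ps is the price sellers receive.
Demand in terms of Ps becomes xd = 486 − 4(Ps − 25) = 586 - 4Ps. Setting this equal to supply: 586 - 4Ps = -951.5 + 8.5Ps, so Ps = 123.
Buyers pay Pb = 123 − 25 = 98; x' = -951.5 + 8.5·123 = 94.
Government outlay = subsidy × quantity = 25 × 94 = 2350.

Government cost = 2350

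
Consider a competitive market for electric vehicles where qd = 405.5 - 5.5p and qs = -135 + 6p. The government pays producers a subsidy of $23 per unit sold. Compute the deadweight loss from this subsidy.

Deadweight loss = $759

Pre-subsidy: 405.5 - 5.5p = -135 + 6p gives p* = 47, q* = 147.
With the subsidy, sellers receive ps = pb + 23 for each unit, where pb is the price buyers pay.
Supply in terms of pb becomes qs = -135 + 6(pb + 23) = 3 + 6pb. Setting this equal to demand: 405.5 - 5.5pb = 3 + 6pb, so pb = 35.
Sellers receive ps = 35 + 23 = 58; q' = 405.5 − 5.5·35 = 213.
The subsidy expands output by 213 − 147 = 66 past the efficient level; on those units the gap between marginal cost and willingness to pay runs from 0 up to 23.
DWL = ½ × 23 × 66 = 759.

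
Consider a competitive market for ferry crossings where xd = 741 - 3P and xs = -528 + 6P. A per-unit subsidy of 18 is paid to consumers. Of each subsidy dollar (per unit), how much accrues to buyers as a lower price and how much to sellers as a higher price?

Buyers gain 12 per unit; sellers gain 6 per unit

Pre-subsidy: 741 - 3P = -528 + 6P gives P* = 141, x* = 318.
With the rebate, buyers effectively pay Pb = Ps − 18, where Ps is the price sellers receive.
Demand in terms of Ps becomes xd = 741 − 3(Ps − 18) = 795 - 3Ps. Setting this equal to supply: 795 - 3Ps = -528 + 6Ps, so Ps = 147.
Buyers pay Pb = 147 − 18 = 129; x' = -528 + 6·147 = 354.
Buyers' price falls by P* − Pb = 141 − 129 = 12; sellers' price rises by Ps − P* = 147 − 141 = 6.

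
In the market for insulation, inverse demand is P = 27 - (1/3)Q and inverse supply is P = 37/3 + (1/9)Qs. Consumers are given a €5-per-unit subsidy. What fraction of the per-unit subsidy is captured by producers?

Producer share = 0.25

Pre-subsidy: 27 - (1/3)Q = 37/3 + (1/9)Q gives Q* = 33 and P* = 16.
With the rebate, buyers effectively pay Pb = Ps − 5, where Ps is the price sellers receive.
On the curves, Pb = 27 - (1/3)Q and Ps = 37/3 + (1/9)Q; the wedge Ps − Pb = 5 gives 37/3 + (1/9)Q − (27 - (1/3)Q) = 5, so Q' = 44.25.
Then Pb = 27 − (1/3)·44.25 = 12.25 and Ps = 37/3 + (1/9)·44.25 = 17.25.
Buyers' price falls by P* − Pb = 16 − 12.25 = 3.75; sellers' price rises by Ps − P* = 17.25 − 16 = 1.25.
So producers capture 1.25/5 = 0.25 of each unit of subsidy.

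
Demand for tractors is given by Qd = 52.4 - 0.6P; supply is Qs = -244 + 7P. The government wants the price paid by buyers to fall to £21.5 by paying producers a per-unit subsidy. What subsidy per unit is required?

Required subsidy s = £19 per unit

At a buyer price of 21.5, quantity demanded is 52.4 − 0.6·21.5 = 39.5.
Sellers supply 39.5 only when they receive Ps with -244 + 7·Ps = 39.5, i.e. Ps = 40.5.
s = Ps − Pb = 40.5 − 21.5 = 19.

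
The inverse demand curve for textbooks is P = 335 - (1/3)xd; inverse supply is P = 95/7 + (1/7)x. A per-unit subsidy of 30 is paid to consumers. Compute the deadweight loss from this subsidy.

Deadweight loss = 945

Pre-subsidy: 335 - (1/3)x = 95/7 + (1/7)x gives x* = 675 and P* = 110.
With the rebate, buyers effectively pay Pb = Ps − 30, where Ps is the price sellers receive.
On the curves, Pb = 335 - (1/3)x and Ps = 95/7 + (1/7)x; the wedge Ps − Pb = 30 gives 95/7 + (1/7)x − (335 - (1/3)x) = 30, so x' = 738.
Then Pb = 335 − (1/3)·738 = 89 and Ps = 95/7 + (1/7)·738 = 119.
The subsidy expands output by 738 − 675 = 63 past the efficient level; on those units the gap between marginal cost and willingness to pay runs from 0 up to 30.
DWL = ½ × 30 × 63 = 945.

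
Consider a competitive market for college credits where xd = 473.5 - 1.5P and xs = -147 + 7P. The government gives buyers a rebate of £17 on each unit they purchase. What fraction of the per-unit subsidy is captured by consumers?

Consumer share = 14/17

Pre-subsidy: 473.5 - 1.5P = -147 + 7P gives P* = 73, x* = 364.
With the rebate, buyers effectively pay Pb = Ps − 17, where Ps is the price sellers receive.
Demand in terms of Ps becomes xd = 473.5 − 1.5(Ps − 17) = 499 - 1.5Ps. Setting this equal to supply: 499 - 1.5Ps = -147 + 7Ps, so Ps = 76.
Buyers pay Pb = 76 − 17 = 59; x' = -147 + 7·76 = 385.
Buyers' price falls by P* − Pb = 73 − 59 = 14; sellers' price rises by Ps − P* = 76 − 73 = 3.
So consumers capture 14/17 = 14/17 of each unit of subsidy.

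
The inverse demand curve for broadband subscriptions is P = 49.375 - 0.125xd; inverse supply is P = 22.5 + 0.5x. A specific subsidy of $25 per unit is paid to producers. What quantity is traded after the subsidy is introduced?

x' = 83

Pre-subsidy: 49.375 - 0.125x = 22.5 + 0.5x gives x* = 43 and P* = 44.
With the subsidy, sellers receive Ps = Pb + 25 for each unit, where Pb is the price buyers pay.
On the curves, Pb = 49.375 - 0.125x and Ps = 22.5 + 0.5x; the wedge Ps − Pb = 25 gives 22.5 + 0.5x − (49.375 - 0.125x) = 25, so x' = 83.
Then Pb = 49.375 − 0.125·83 = 39 and Ps = 22.5 + 0.5·83 = 64.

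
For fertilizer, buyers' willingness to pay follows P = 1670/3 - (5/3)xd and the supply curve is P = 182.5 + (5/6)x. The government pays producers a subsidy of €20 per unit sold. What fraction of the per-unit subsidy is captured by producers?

Pre-subsidy: 1670/3 - (5/3)x = 182.5 + (5/6)x gives x* = 449/3 and P* = 2765/9.
With the subsidy, sellers receive Ps = Pb + 20 for each unit, where Pb is the price buyers pay.
On the curves, Pb = 1670/3 - (5/3)x and Ps = 182.5 + (5/6)x; the wedge Ps − Pb = 20 gives 182.5 + (5/6)x − (1670/3 - (5/3)x) = 20, so x' = 473/3.
Then Pb = 1670/3 − (5/3)·(473/3) = 2645/9 and Ps = 182.5 + (5/6)·(473/3) = 2825/9.
Buyers' price falls by P* − Pb = 2765/9 − 2645/9 = 40/3; sellers' price rises by Ps − P* = 2825/9 − 2765/9 = 20/3.
So producers capture (20/3)/20 = 1/3 of each unit of subsidy.

Producer share = 1/3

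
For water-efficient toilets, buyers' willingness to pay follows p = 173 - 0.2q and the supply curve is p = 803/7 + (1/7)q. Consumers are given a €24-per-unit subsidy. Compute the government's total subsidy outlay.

Pre-subsidy: 173 - 0.2q = 803/7 + (1/7)q gives q* = 170 and p* = 139.
With the rebate, buyers effectively pay pb = ps − 24, where ps is the price sellers receive.
On the curves, pb = 173 - 0.2q and ps = 803/7 + (1/7)q; the wedge ps − pb = 24 gives 803/7 + (1/7)q − (173 - 0.2q) = 24, so q' = 240.
Then pb = 173 − 0.2·240 = 125 and ps = 803/7 + (1/7)·240 = 149.
Government outlay = subsidy × quantity = 24 × 240 = 5760.

Government cost = €5760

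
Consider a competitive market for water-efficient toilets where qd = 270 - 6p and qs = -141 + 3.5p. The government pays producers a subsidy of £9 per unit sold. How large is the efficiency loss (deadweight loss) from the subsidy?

Deadweight loss = 1701/19

Pre-subsidy: 270 - 6p = -141 + 3.5p gives p* = 822/19, q* = 198/19.
With the subsidy, sellers receive ps = pb + 9 for each unit, where pb is the price buyers pay.
Supply in terms of pb becomes qs = -141 + 3.5(pb + 9) = -109.5 + 3.5pb. Setting this equal to demand: 270 - 6pb = -109.5 + 3.5pb, so pb = 759/19.
Sellers receive ps = 759/19 + 9 = 930/19; q' = 270 − 6·(759/19) = 576/19.
The subsidy expands output by 576/19 − 198/19 = 378/19 past the efficient level; on those units the gap between marginal cost and willingness to pay runs from 0 up to 9.
DWL = ½ × 9 × 378/19 = 1701/19.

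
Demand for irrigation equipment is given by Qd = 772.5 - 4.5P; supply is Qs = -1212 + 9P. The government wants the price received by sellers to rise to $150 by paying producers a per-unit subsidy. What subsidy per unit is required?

Required subsidy s = $9 per unit

At a seller price of 150, quantity supplied is -1212 + 9·150 = 138.
Buyers absorb 138 only when they pay Pb with 772.5 − 4.5·Pb = 138, i.e. Pb = 141.
s = Ps − Pb = 150 − 141 = 9.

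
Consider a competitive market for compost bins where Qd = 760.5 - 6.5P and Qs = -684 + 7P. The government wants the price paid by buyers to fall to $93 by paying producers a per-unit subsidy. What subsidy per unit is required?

At a buyer price of 93, quantity demanded is 760.5 − 6.5·93 = 156.
Sellers supply 156 only when they receive Ps with -684 + 7·Ps = 156, i.e. Ps = 120.
s = Ps − Pb = 120 − 93 = 27.

Required subsidy s = $27 per unit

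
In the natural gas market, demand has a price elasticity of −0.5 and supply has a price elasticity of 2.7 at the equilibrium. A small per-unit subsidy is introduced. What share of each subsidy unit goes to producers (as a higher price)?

For a small subsidy around the equilibrium, the benefit split depends on the relative slopes, which at a point are proportional to the elasticities.
Buyer share = εs/(εs + |εd|) = 2.7/(2.7 + 0.5) = 0.84375; seller share = |εd|/(εs + |εd|) = 0.15625.
So producers capture 0.15625 of the subsidy.

Producer share = 0.15625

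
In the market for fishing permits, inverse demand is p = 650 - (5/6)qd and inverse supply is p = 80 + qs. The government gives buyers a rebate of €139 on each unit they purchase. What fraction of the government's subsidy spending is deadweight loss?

Pre-subsidy: 650 - (5/6)q = 80 + q gives q* = 3420/11 and p* = 4300/11.
With the rebate, buyers effectively pay pb = ps − 139, where ps is the price sellers receive.
On the curves, pb = 650 - (5/6)q and ps = 80 + q; the wedge ps − pb = 139 gives 80 + q − (650 - (5/6)q) = 139, so q' = 4254/11.
Then pb = 650 − (5/6)·(4254/11) = 3605/11 and ps = 80 + 1·(4254/11) = 5134/11.
ΔCS = ½(3420/11 + 4254/11)(4300/11 − 3605/11) = 2666715/121; ΔPS = ½(3420/11 + 4254/11)(5134/11 − 4300/11) = 3200058/121.
Government spending = 139 × 4254/11 = 591306/11.
DWL = ½ × 139 × (4254/11 − 3420/11) = 57963/11; fraction = (57963/11) / (591306/11) = 139/1418.

DWL / government spending = 139/1418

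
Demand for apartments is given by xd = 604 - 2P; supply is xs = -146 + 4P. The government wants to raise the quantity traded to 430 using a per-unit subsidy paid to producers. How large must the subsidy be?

At x = 430, invert demand for the buyer price: Pb = (604 − 430)/2 = 87; invert supply for the seller price: Ps = (430 − (-146))/4 = 144.
The subsidy must fill the gap: s = Ps − Pb = 144 − 87 = 57.

Required subsidy s = 57 per unit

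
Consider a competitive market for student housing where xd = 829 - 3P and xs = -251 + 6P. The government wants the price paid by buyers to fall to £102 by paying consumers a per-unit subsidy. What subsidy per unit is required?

At a buyer price of 102, quantity demanded is 829 − 3·102 = 523.
Sellers supply 523 only when they receive Ps with -251 + 6·Ps = 523, i.e. Ps = 129.
s = Ps − Pb = 129 − 102 = 27.

Required subsidy s = £27 per unit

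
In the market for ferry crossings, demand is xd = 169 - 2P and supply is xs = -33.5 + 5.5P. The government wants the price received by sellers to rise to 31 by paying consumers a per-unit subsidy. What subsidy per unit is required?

At a seller price of 31, quantity supplied is -33.5 + 5.5·31 = 137.
Buyers absorb 137 only when they pay Pb with 169 − 2·Pb = 137, i.e. Pb = 16.
s = Ps − Pb = 31 − 16 = 15.

Required subsidy s = 15 per unit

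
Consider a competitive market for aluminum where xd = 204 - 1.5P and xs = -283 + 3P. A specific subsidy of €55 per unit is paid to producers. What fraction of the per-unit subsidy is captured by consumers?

Consumer share = 2/3

Pre-subsidy: 204 - 1.5P = -283 + 3P gives P* = 974/9, x* = 125/3.
With the subsidy, sellers receive Ps = Pb + 55 for each unit, where Pb is the price buyers pay.
Supply in terms of Pb becomes xs = -283 + 3(Pb + 55) = -118 + 3Pb. Setting this equal to demand: 204 - 1.5Pb = -118 + 3Pb, so Pb = 644/9.
Sellers receive Ps = 644/9 + 55 = 1139/9; x' = 204 − 1.5·(644/9) = 290/3.
Buyers' price falls by P* − Pb = 974/9 − 644/9 = 110/3; sellers' price rises by Ps − P* = 1139/9 − 974/9 = 55/3.
So consumers capture (110/3)/55 = 2/3 of each unit of subsidy.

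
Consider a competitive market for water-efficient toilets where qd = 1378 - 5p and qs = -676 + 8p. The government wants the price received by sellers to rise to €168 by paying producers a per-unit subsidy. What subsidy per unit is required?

Required subsidy s = €26 per unit

At a seller price of 168, quantity supplied is -676 + 8·168 = 668.
Buyers absorb 668 only when they pay pb with 1378 − 5·pb = 668, i.e. pb = 142.
s = ps − pb = 168 − 142 = 26.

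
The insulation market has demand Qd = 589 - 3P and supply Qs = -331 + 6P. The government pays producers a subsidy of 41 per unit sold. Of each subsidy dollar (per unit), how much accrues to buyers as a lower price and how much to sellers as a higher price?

Buyers gain 82/3 per unit; sellers gain 41/3 per unit

Pre-subsidy: 589 - 3P = -331 + 6P gives P* = 920/9, Q* = 847/3.
With the subsidy, sellers receive Ps = Pb + 41 for each unit, where Pb is the price buyers pay.
Supply in terms of Pb becomes Qs = -331 + 6(Pb + 41) = -85 + 6Pb. Setting this equal to demand: 589 - 3Pb = -85 + 6Pb, so Pb = 674/9.
Sellers receive Ps = 674/9 + 41 = 1043/9; Q' = 589 − 3·(674/9) = 1093/3.
Buyers' price falls by P* − Pb = 920/9 − 674/9 = 82/3; sellers' price rises by Ps − P* = 1043/9 − 920/9 = 41/3.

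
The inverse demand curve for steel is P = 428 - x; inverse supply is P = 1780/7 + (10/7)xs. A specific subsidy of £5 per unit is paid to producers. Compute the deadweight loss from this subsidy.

Deadweight loss = 175/34

Pre-subsidy: 428 - x = 1780/7 + (10/7)x gives x* = 1216/17 and P* = 6060/17.
With the subsidy, sellers receive Ps = Pb + 5 for each unit, where Pb is the price buyers pay.
On the curves, Pb = 428 - x and Ps = 1780/7 + (10/7)x; the wedge Ps − Pb = 5 gives 1780/7 + (10/7)x − (428 - x) = 5, so x' = 1251/17.
Then Pb = 428 − 1·(1251/17) = 6025/17 and Ps = 1780/7 + (10/7)·(1251/17) = 6110/17.
The subsidy expands output by 1251/17 − 1216/17 = 35/17 past the efficient level; on those units the gap between marginal cost and willingness to pay runs from 0 up to 5.
DWL = ½ × 5 × 35/17 = 175/34.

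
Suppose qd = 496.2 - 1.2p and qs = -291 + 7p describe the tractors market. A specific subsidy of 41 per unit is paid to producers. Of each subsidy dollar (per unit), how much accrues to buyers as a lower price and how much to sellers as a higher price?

Pre-subsidy: 496.2 - 1.2p = -291 + 7p gives p* = 96, q* = 381.
With the subsidy, sellers receive ps = pb + 41 for each unit, where pb is the price buyers pay.
Supply in terms of pb becomes qs = -291 + 7(pb + 41) = -4 + 7pb. Setting this equal to demand: 496.2 - 1.2pb = -4 + 7pb, so pb = 61.
Sellers receive ps = 61 + 41 = 102; q' = 496.2 − 1.2·61 = 423.
Buyers' price falls by p* − pb = 96 − 61 = 35; sellers' price rises by ps − p* = 102 − 96 = 6.

Buyers gain 35 per unit; sellers gain 6 per unit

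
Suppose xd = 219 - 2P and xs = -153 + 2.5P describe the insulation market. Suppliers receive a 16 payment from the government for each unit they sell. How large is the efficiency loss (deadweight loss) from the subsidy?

Pre-subsidy: 219 - 2P = -153 + 2.5P gives P* = 248/3, x* = 161/3.
With the subsidy, sellers receive Ps = Pb + 16 for each unit, where Pb is the price buyers pay.
Supply in terms of Pb becomes xs = -153 + 2.5(Pb + 16) = -113 + 2.5Pb. Setting this equal to demand: 219 - 2Pb = -113 + 2.5Pb, so Pb = 664/9.
Sellers receive Ps = 664/9 + 16 = 808/9; x' = 219 − 2·(664/9) = 643/9.
The subsidy expands output by 643/9 − 161/3 = 160/9 past the efficient level; on those units the gap between marginal cost and willingness to pay runs from 0 up to 16.
DWL = ½ × 16 × 160/9 = 1280/9.

Deadweight loss = 1280/9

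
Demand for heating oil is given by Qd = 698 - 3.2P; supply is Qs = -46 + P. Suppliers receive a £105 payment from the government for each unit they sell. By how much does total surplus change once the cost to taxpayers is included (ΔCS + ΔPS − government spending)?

Net change in total surplus = -£4200

Pre-subsidy: 698 - 3.2P = -46 + P gives P* = 1240/7, Q* = 918/7.
With the subsidy, sellers receive Ps = Pb + 105 for each unit, where Pb is the price buyers pay.
Supply in terms of Pb becomes Qs = -46 + 1(Pb + 105) = 59 + Pb. Setting this equal to demand: 698 - 3.2Pb = 59 + Pb, so Pb = 1065/7.
Sellers receive Ps = 1065/7 + 105 = 1800/7; Q' = 698 − 3.2·(1065/7) = 1478/7.
ΔCS = ½(918/7 + 1478/7)(1240/7 − 1065/7) = 29950/7; ΔPS = ½(918/7 + 1478/7)(1800/7 − 1240/7) = 95840/7.
Government spending = 105 × 1478/7 = 22170.
Net change = 29950/7 + 95840/7 − 22170 = -4200. The loss equals the DWL triangle ½·105·80.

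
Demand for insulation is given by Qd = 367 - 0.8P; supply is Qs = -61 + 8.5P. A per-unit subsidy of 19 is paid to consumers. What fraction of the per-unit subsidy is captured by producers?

Producer share = 8/93

Pre-subsidy: 367 - 0.8P = -61 + 8.5P gives P* = 4280/93, Q* = 30707/93.
With the rebate, buyers effectively pay Pb = Ps − 19, where Ps is the price sellers receive.
Demand in terms of Ps becomes Qd = 367 − 0.8(Ps − 19) = 382.2 - 0.8Ps. Setting this equal to supply: 382.2 - 0.8Ps = -61 + 8.5Ps, so Ps = 4432/93.
Buyers pay Pb = 4432/93 − 19 = 2665/93; Q' = -61 + 8.5·(4432/93) = 31999/93.
Buyers' price falls by P* − Pb = 4280/93 − 2665/93 = 1615/93; sellers' price rises by Ps − P* = 4432/93 − 4280/93 = 152/93.
So producers capture (152/93)/19 = 8/93 of each unit of subsidy.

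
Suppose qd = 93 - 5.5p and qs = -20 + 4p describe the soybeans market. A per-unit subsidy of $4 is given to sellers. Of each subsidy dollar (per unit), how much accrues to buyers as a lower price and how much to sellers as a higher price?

Buyers gain 32/19 per unit; sellers gain 44/19 per unit

Pre-subsidy: 93 - 5.5p = -20 + 4p gives p* = 226/19, q* = 524/19.
With the subsidy, sellers receive ps = pb + 4 for each unit, where pb is the price buyers pay.
Supply in terms of pb becomes qs = -20 + 4(pb + 4) = -4 + 4pb. Setting this equal to demand: 93 - 5.5pb = -4 + 4pb, so pb = 194/19.
Sellers receive ps = 194/19 + 4 = 270/19; q' = 93 − 5.5·(194/19) = 700/19.
Buyers' price falls by p* − pb = 226/19 − 194/19 = 32/19; sellers' price rises by ps − p* = 270/19 − 226/19 = 44/19.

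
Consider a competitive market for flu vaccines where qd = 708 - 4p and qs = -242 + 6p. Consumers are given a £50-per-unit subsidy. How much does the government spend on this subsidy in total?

Pre-subsidy: 708 - 4p = -242 + 6p gives p* = 95, q* = 328.
With the rebate, buyers effectively pay pb = ps − 50, where ps is the price sellers receive.
Demand in terms of ps becomes qd = 708 − 4(ps − 50) = 908 - 4ps. Setting this equal to supply: 908 - 4ps = -242 + 6ps, so ps = 115.
Buyers pay pb = 115 − 50 = 65; q' = -242 + 6·115 = 448.
Government outlay = subsidy × quantity = 50 × 448 = 22400.

Government cost = £22400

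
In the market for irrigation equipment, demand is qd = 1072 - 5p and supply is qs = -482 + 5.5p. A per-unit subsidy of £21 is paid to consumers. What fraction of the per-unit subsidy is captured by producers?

Pre-subsidy: 1072 - 5p = -482 + 5.5p gives p* = 148, q* = 332.
With the rebate, buyers effectively pay pb = ps − 21, where ps is the price sellers receive.
Demand in terms of ps becomes qd = 1072 − 5(ps − 21) = 1177 - 5ps. Setting this equal to supply: 1177 - 5ps = -482 + 5.5ps, so ps = 158.
Buyers pay pb = 158 − 21 = 137; q' = -482 + 5.5·158 = 387.
Buyers' price falls by p* − pb = 148 − 137 = 11; sellers' price rises by ps − p* = 158 − 148 = 10.
So producers capture 10/21 = 10/21 of each unit of subsidy.

Producer share = 10/21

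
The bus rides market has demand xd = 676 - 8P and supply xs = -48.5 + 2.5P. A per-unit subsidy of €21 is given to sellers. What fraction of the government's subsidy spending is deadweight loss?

DWL / government spending = 5/41

Pre-subsidy: 676 - 8P = -48.5 + 2.5P gives P* = 69, x* = 124.
With the subsidy, sellers receive Ps = Pb + 21 for each unit, where Pb is the price buyers pay.
Supply in terms of Pb becomes xs = -48.5 + 2.5(Pb + 21) = 4 + 2.5Pb. Setting this equal to demand: 676 - 8Pb = 4 + 2.5Pb, so Pb = 64.
Sellers receive Ps = 64 + 21 = 85; x' = 676 − 8·64 = 164.
ΔCS = ½(124 + 164)(69 − 64) = 720; ΔPS = ½(124 + 164)(85 − 69) = 2304.
Government spending = 21 × 164 = 3444.
DWL = ½ × 21 × (164 − 124) = 420; fraction = 420 / 3444 = 5/41.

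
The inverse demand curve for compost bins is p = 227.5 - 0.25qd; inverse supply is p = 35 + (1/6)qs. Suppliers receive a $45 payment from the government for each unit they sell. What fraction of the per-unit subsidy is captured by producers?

Producer share = 0.4

Pre-subsidy: 227.5 - 0.25q = 35 + (1/6)q gives q* = 462 and p* = 112.
With the subsidy, sellers receive ps = pb + 45 for each unit, where pb is the price buyers pay.
On the curves, pb = 227.5 - 0.25q and ps = 35 + (1/6)q; the wedge ps − pb = 45 gives 35 + (1/6)q − (227.5 - 0.25q) = 45, so q' = 570.
Then pb = 227.5 − 0.25·570 = 85 and ps = 35 + (1/6)·570 = 130.
Buyers' price falls by p* − pb = 112 − 85 = 27; sellers' price rises by ps − p* = 130 − 112 = 18.
So producers capture 18/45 = 0.4 of each unit of subsidy.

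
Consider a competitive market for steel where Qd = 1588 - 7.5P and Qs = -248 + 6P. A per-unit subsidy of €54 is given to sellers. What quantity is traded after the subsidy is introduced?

Pre-subsidy: 1588 - 7.5P = -248 + 6P gives P* = 136, Q* = 568.
With the subsidy, sellers receive Ps = Pb + 54 for each unit, where Pb is the price buyers pay.
Supply in terms of Pb becomes Qs = -248 + 6(Pb + 54) = 76 + 6Pb. Setting this equal to demand: 1588 - 7.5Pb = 76 + 6Pb, so Pb = 112.
Sellers receive Ps = 112 + 54 = 166; Q' = 1588 − 7.5·112 = 748.

Q' = 748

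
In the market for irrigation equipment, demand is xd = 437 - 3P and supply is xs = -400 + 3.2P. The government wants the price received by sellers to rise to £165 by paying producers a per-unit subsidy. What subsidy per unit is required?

Required subsidy s = £62 per unit

At a seller price of 165, quantity supplied is -400 + 3.2·165 = 128.
Buyers absorb 128 only when they pay Pb with 437 − 3·Pb = 128, i.e. Pb = 103.
s = Ps − Pb = 165 − 103 = 62.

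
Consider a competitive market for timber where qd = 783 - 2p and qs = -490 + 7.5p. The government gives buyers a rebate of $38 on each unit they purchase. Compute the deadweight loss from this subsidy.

Deadweight loss = $1140

Pre-subsidy: 783 - 2p = -490 + 7.5p gives p* = 134, q* = 515.
With the rebate, buyers effectively pay pb = ps − 38, where ps is the price sellers receive.
Demand in terms of ps becomes qd = 783 − 2(ps − 38) = 859 - 2ps. Setting this equal to supply: 859 - 2ps = -490 + 7.5ps, so ps = 142.
Buyers pay pb = 142 − 38 = 104; q' = -490 + 7.5·142 = 575.
The subsidy expands output by 575 − 515 = 60 past the efficient level; on those units the gap between marginal cost and willingness to pay runs from 0 up to 38.
DWL = ½ × 38 × 60 = 1140.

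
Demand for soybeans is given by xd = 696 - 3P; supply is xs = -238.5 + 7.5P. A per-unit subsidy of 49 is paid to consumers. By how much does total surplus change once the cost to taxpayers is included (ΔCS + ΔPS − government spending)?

Pre-subsidy: 696 - 3P = -238.5 + 7.5P gives P* = 89, x* = 429.
With the rebate, buyers effectively pay Pb = Ps − 49, where Ps is the price sellers receive.
Demand in terms of Ps becomes xd = 696 − 3(Ps − 49) = 843 - 3Ps. Setting this equal to supply: 843 - 3Ps = -238.5 + 7.5Ps, so Ps = 103.
Buyers pay Pb = 103 − 49 = 54; x' = -238.5 + 7.5·103 = 534.
ΔCS = ½(429 + 534)(89 − 54) = 16852.5; ΔPS = ½(429 + 534)(103 − 89) = 6741.
Government spending = 49 × 534 = 26166.
Net change = 16852.5 + 6741 − 26166 = -2572.5. The loss equals the DWL triangle ½·49·105.

Net change in total surplus = -2572.5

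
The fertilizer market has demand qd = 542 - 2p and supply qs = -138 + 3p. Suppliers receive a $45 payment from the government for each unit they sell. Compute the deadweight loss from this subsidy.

Deadweight loss = $1215

Pre-subsidy: 542 - 2p = -138 + 3p gives p* = 136, q* = 270.
With the subsidy, sellers receive ps = pb + 45 for each unit, where pb is the price buyers pay.
Supply in terms of pb becomes qs = -138 + 3(pb + 45) = -3 + 3pb. Setting this equal to demand: 542 - 2pb = -3 + 3pb, so pb = 109.
Sellers receive ps = 109 + 45 = 154; q' = 542 − 2·109 = 324.
The subsidy expands output by 324 − 270 = 54 past the efficient level; on those units the gap between marginal cost and willingness to pay runs from 0 up to 45.
DWL = ½ × 45 × 54 = 1215.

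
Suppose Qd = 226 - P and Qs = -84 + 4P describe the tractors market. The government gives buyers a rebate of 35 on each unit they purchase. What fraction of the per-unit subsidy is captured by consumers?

Consumer share = 0.8

Pre-subsidy: 226 - P = -84 + 4P gives P* = 62, Q* = 164.
With the rebate, buyers effectively pay Pb = Ps − 35, where Ps is the price sellers receive.
Demand in terms of Ps becomes Qd = 226 − 1(Ps − 35) = 261 - Ps. Setting this equal to supply: 261 - Ps = -84 + 4Ps, so Ps = 69.
Buyers pay Pb = 69 − 35 = 34; Q' = -84 + 4·69 = 192.
Buyers' price falls by P* − Pb = 62 − 34 = 28; sellers' price rises by Ps − P* = 69 − 62 = 7.
So consumers capture 28/35 = 0.8 of each unit of subsidy.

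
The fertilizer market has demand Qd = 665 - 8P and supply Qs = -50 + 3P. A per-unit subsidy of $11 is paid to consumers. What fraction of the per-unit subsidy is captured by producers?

Producer share = 8/11

Pre-subsidy: 665 - 8P = -50 + 3P gives P* = 65, Q* = 145.
With the rebate, buyers effectively pay Pb = Ps − 11, where Ps is the price sellers receive.
Demand in terms of Ps becomes Qd = 665 − 8(Ps − 11) = 753 - 8Ps. Setting this equal to supply: 753 - 8Ps = -50 + 3Ps, so Ps = 73.
Buyers pay Pb = 73 − 11 = 62; Q' = -50 + 3·73 = 169.
Buyers' price falls by P* − Pb = 65 − 62 = 3; sellers' price rises by Ps − P* = 73 − 65 = 8.
So producers capture 8/11 = 8/11 of each unit of subsidy.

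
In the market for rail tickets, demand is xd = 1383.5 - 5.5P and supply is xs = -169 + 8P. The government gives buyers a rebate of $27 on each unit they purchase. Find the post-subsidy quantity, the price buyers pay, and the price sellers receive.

x' = 839; buyers pay $99; sellers receive $126

Pre-subsidy: 1383.5 - 5.5P = -169 + 8P gives P* = 115, x* = 751.
With the rebate, buyers effectively pay Pb = Ps − 27, where Ps is the price sellers receive.
Demand in terms of Ps becomes xd = 1383.5 − 5.5(Ps − 27) = 1532 - 5.5Ps. Setting this equal to supply: 1532 - 5.5Ps = -169 + 8Ps, so Ps = 126.
Buyers pay Pb = 126 − 27 = 99; x' = -169 + 8·126 = 839.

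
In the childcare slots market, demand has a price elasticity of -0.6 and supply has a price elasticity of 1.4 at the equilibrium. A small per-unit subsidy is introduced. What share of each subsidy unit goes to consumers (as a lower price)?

For a small subsidy around the equilibrium, the benefit split depends on the relative slopes, which at a point are proportional to the elasticities.
Buyer share = εs/(εs + |εd|) = 1.4/(1.4 + 0.6) = 0.7; seller share = |εd|/(εs + |εd|) = 0.3.

Consumer share = 0.7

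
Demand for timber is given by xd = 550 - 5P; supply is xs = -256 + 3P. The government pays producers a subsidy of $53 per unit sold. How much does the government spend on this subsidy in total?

Pre-subsidy: 550 - 5P = -256 + 3P gives P* = 100.75, x* = 46.25.
With the subsidy, sellers receive Ps = Pb + 53 for each unit, where Pb is the price buyers pay.
Supply in terms of Pb becomes xs = -256 + 3(Pb + 53) = -97 + 3Pb. Setting this equal to demand: 550 - 5Pb = -97 + 3Pb, so Pb = 80.875.
Sellers receive Ps = 80.875 + 53 = 133.875; x' = 550 − 5·80.875 = 145.625.
Government outlay = subsidy × quantity = 53 × 145.625 = 7718.125.

Government cost = $7718.125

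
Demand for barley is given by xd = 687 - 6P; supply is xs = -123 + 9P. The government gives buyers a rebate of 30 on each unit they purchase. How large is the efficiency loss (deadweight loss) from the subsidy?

Pre-subsidy: 687 - 6P = -123 + 9P gives P* = 54, x* = 363.
With the rebate, buyers effectively pay Pb = Ps − 30, where Ps is the price sellers receive.
Demand in terms of Ps becomes xd = 687 − 6(Ps − 30) = 867 - 6Ps. Setting this equal to supply: 867 - 6Ps = -123 + 9Ps, so Ps = 66.
Buyers pay Pb = 66 − 30 = 36; x' = -123 + 9·66 = 471.
The subsidy expands output by 471 − 363 = 108 past the efficient level; on those units the gap between marginal cost and willingness to pay runs from 0 up to 30.
DWL = ½ × 30 × 108 = 1620.

Deadweight loss = 1620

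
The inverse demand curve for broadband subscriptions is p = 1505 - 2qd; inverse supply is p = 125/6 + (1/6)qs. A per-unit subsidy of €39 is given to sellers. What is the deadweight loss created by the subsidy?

Pre-subsidy: 1505 - 2q = 125/6 + (1/6)q gives q* = 685 and p* = 135.
With the subsidy, sellers receive ps = pb + 39 for each unit, where pb is the price buyers pay.
On the curves, pb = 1505 - 2q and ps = 125/6 + (1/6)q; the wedge ps − pb = 39 gives 125/6 + (1/6)q − (1505 - 2q) = 39, so q' = 703.
Then pb = 1505 − 2·703 = 99 and ps = 125/6 + (1/6)·703 = 138.
The subsidy expands output by 703 − 685 = 18 past the efficient level; on those units the gap between marginal cost and willingness to pay runs from 0 up to 39.
DWL = ½ × 39 × 18 = 351.

Deadweight loss = €351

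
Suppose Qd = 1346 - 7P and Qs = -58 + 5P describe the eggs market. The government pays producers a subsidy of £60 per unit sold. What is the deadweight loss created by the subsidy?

Deadweight loss = £5250

Pre-subsidy: 1346 - 7P = -58 + 5P gives P* = 117, Q* = 527.
With the subsidy, sellers receive Ps = Pb + 60 for each unit, where Pb is the price buyers pay.
Supply in terms of Pb becomes Qs = -58 + 5(Pb + 60) = 242 + 5Pb. Setting this equal to demand: 1346 - 7Pb = 242 + 5Pb, so Pb = 92.
Sellers receive Ps = 92 + 60 = 152; Q' = 1346 − 7·92 = 702.
The subsidy expands output by 702 − 527 = 175 past the efficient level; on those units the gap between marginal cost and willingness to pay runs from 0 up to 60.
DWL = ½ × 60 × 175 = 5250.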